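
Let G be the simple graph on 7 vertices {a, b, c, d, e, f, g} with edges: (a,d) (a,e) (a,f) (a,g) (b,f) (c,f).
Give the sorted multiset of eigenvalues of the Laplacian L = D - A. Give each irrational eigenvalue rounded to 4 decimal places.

Each diagonal entry of L is the vertex degree and each off-diagonal entry is -1 where an edge is present, 0 otherwise; in the order [a, b, c, d, e, f, g] the diagonal is [4, 1, 1, 1, 1, 3, 1]. Diagonalising L (or applying a numerical eigensolver to the 7x7 matrix) gives the spectrum above. The single zero eigenvalue shows the graph is connected. By the matrix-tree theorem the graph has (1/7) * product of the nonzero eigenvalues = 1 spanning tree.

[0, 0.3983, 1, 1, 1, 3.3399, 5.2618]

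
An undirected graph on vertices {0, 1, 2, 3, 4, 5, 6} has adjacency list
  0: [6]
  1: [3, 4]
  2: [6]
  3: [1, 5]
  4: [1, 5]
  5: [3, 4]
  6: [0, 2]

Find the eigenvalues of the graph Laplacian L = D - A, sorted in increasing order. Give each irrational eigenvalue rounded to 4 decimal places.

Reading degrees in the order [0, 1, 2, 3, 4, 5, 6] gives [1, 2, 1, 2, 2, 2, 2]; set D = diag(1, 2, 1, 2, 2, 2, 2) and form L = D - A. The multiplicity of 0 as a Laplacian eigenvalue equals the number of connected components. The 2 zero eigenvalues correspond to the 2 connected components. The eigenvalues sum to 12, which equals trace(L) = 2|E|. The largest eigenvalue, 4, is at most the vertex count 7.

[0, 0, 1, 2, 2, 3, 4]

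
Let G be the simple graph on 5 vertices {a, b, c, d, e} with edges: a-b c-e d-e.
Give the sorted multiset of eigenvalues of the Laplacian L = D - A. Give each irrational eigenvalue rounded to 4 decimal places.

[0, 0, 1, 2, 3]

Each diagonal entry of L is the vertex degree and each off-diagonal entry is -1 where an edge is present, 0 otherwise; in the order [a, b, c, d, e] the diagonal is [1, 1, 1, 1, 2]. Diagonalising L (or applying a numerical eigensolver to the 5x5 matrix) gives the spectrum above. The 2 zero eigenvalues correspond to the 2 connected components. There are 2 zeros in the spectrum, matching the 2 components.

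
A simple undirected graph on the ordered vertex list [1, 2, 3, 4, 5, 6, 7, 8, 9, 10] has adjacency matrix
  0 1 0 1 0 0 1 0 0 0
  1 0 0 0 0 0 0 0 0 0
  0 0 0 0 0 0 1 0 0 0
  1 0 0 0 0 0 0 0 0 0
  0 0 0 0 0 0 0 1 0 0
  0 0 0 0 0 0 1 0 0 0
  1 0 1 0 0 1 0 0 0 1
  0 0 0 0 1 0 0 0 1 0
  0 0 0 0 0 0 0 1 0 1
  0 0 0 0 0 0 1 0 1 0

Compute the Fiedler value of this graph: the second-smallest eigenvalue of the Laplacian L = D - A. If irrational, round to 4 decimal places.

With the vertex order [1, 2, 3, 4, 5, 6, 7, 8, 9, 10], the degrees are [3, 1, 1, 1, 1, 1, 4, 2, 2, 2], giving D = diag(3, 1, 1, 1, 1, 1, 4, 2, 2, 2) and L = D - A. The smallest Laplacian eigenvalue is always 0. The next one, lambda_2 = 0.1592, measures how hard the graph is to disconnect: larger values mean better connectivity.

0.1592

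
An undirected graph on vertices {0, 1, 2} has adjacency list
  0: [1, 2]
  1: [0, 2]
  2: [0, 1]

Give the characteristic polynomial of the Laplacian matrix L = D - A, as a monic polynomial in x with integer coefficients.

With the vertex order [0, 1, 2], the degrees are [2, 2, 2], giving D = diag(2, 2, 2) and L = D - A. The eigenvalues of L are [0, 3, 3]; the characteristic polynomial is the product of (x - lambda_i), which multiplies out to x^3 - 6x^2 + 9x. The coefficient of x^2 equals -trace(L) = -6, matching the sum of degrees. There is one zero in the spectrum, matching the 1 component.

x^3 - 6x^2 + 9x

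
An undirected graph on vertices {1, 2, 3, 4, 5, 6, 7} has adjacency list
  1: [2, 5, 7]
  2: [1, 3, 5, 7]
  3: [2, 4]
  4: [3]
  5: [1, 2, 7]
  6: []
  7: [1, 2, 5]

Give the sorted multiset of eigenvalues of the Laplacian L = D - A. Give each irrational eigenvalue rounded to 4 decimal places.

[0, 0, 0.4859, 2.4280, 4, 4, 5.0861]

Each diagonal entry of L is the vertex degree and each off-diagonal entry is -1 where an edge is present, 0 otherwise; in the order [1, 2, 3, 4, 5, 6, 7] the diagonal is [3, 4, 2, 1, 3, 0, 3]. The multiplicity of 0 as a Laplacian eigenvalue equals the number of connected components. The 2 zero eigenvalues correspond to the 2 connected components. The largest eigenvalue, 5.0861, is at most the vertex count 7.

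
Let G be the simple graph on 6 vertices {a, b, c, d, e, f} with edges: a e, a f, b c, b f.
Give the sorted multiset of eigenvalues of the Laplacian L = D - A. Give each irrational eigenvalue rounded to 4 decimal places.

[0, 0, 0.3820, 1.3820, 2.6180, 3.6180]

Each diagonal entry of L is the vertex degree and each off-diagonal entry is -1 where an edge is present, 0 otherwise; in the order [a, b, c, d, e, f] the diagonal is [2, 2, 1, 0, 1, 2]. L is symmetric positive semidefinite, so every eigenvalue is real and nonnegative. The 2 zero eigenvalues correspond to the 2 connected components. The eigenvalues sum to 8, which equals trace(L) = 2|E|.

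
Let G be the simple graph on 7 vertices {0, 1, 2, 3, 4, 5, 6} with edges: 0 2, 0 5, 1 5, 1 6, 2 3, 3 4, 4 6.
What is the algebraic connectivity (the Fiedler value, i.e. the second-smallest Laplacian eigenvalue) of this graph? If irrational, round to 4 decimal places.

With the vertex order [0, 1, 2, 3, 4, 5, 6], the degrees are [2, 2, 2, 2, 2, 2, 2], giving D = diag(2, 2, 2, 2, 2, 2, 2) and L = D - A. The sorted Laplacian eigenvalues are [0, 0.7530, 0.7530, 2.4450, 2.4450, 3.8019, 3.8019]; the algebraic connectivity is the second entry, 0.7530. The eigenvalues sum to 14, which equals trace(L) = 2|E|.

0.7530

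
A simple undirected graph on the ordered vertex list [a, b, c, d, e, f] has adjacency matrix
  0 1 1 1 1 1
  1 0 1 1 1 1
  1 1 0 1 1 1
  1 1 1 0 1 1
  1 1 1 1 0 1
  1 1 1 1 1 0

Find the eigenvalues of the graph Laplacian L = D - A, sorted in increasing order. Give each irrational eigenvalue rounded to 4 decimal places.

With the vertex order [a, b, c, d, e, f], the degrees are [5, 5, 5, 5, 5, 5], giving D = diag(5, 5, 5, 5, 5, 5) and L = D - A. L is symmetric positive semidefinite, so every eigenvalue is real and nonnegative. The single zero eigenvalue shows the graph is connected. The largest eigenvalue, 6, is at most the vertex count 6.

[0, 6, 6, 6, 6, 6]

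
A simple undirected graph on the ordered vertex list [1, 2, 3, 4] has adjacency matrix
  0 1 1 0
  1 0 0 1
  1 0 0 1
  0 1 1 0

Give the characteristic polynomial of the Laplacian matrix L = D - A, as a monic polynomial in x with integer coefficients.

With the vertex order [1, 2, 3, 4], the degrees are [2, 2, 2, 2], giving D = diag(2, 2, 2, 2) and L = D - A. Computing det(xI - L) by cofactor expansion (or equivalently via sum-over-permutations) gives x^4 - 8x^3 + 20x^2 - 16x. The coefficient of x^3 equals -trace(L) = -8, matching the sum of degrees. By the matrix-tree theorem the graph has (1/4) * product of the nonzero eigenvalues = 4 spanning trees.

x^4 - 8x^3 + 20x^2 - 16x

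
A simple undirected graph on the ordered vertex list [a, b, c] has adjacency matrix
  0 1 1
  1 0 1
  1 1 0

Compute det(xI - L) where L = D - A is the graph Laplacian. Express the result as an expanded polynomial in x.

x^3 - 6x^2 + 9x

Each diagonal entry of L is the vertex degree and each off-diagonal entry is -1 where an edge is present, 0 otherwise; in the order [a, b, c] the diagonal is [2, 2, 2]. L has integer entries, so p(x) = det(xI - L) has integer coefficients. Expanding the determinant yields x^3 - 6x^2 + 9x. Since p(0) = det(-L) = 0, x divides p(x). The eigenvalues sum to 6, which equals trace(L) = 2|E|.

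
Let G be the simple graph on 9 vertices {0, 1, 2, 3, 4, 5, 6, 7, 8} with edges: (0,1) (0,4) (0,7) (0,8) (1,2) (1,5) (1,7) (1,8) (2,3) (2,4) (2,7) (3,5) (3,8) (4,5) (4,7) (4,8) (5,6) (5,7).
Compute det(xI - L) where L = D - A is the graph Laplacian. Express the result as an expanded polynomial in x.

Each diagonal entry of L is the vertex degree and each off-diagonal entry is -1 where an edge is present, 0 otherwise; in the order [0, 1, 2, 3, 4, 5, 6, 7, 8] the diagonal is [4, 5, 4, 3, 5, 5, 1, 5, 4]. Computing det(xI - L) by cofactor expansion (or equivalently via sum-over-permutations) gives x^9 - 36x^8 + 551x^7 - 4666x^6 + 23786x^5 - 74158x^4 + 136352x^3 - 132174x^2 + 49320x. Since p(0) = det(-L) = 0, x divides p(x).

x^9 - 36x^8 + 551x^7 - 4666x^6 + 23786x^5 - 74158x^4 + 136352x^3 - 132174x^2 + 49320x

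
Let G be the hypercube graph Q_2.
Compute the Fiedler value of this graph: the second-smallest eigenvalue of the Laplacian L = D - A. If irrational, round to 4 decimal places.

The graph has 4 vertices and degree multiset [2, 2, 2, 2]; D is the diagonal matrix of degrees and L = D - A. The sorted Laplacian eigenvalues are [0, 2, 2, 4]; the algebraic connectivity is the second entry, 2. There is one zero in the spectrum, matching the 1 component.

2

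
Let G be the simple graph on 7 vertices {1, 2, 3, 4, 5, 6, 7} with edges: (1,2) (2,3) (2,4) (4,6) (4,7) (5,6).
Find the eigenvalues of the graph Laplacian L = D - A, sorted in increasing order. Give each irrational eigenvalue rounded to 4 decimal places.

Each diagonal entry of L is the vertex degree and each off-diagonal entry is -1 where an edge is present, 0 otherwise; in the order [1, 2, 3, 4, 5, 6, 7] the diagonal is [1, 3, 1, 3, 1, 2, 1]. Diagonalising L (or applying a numerical eigensolver to the 7x7 matrix) gives the spectrum above.

[0, 0.3217, 0.6802, 1, 2.1397, 3.2297, 4.6287]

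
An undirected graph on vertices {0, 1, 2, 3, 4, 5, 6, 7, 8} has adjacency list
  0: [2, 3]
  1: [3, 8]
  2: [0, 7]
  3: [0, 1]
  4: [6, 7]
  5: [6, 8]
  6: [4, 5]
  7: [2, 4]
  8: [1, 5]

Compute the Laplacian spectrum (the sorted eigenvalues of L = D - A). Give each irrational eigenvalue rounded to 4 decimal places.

With the vertex order [0, 1, 2, 3, 4, 5, 6, 7, 8], the degrees are [2, 2, 2, 2, 2, 2, 2, 2, 2], giving D = diag(2, 2, 2, 2, 2, 2, 2, 2, 2) and L = D - A. The multiplicity of 0 as a Laplacian eigenvalue equals the number of connected components.

[0, 0.4679, 0.4679, 1.6527, 1.6527, 3, 3, 3.8794, 3.8794]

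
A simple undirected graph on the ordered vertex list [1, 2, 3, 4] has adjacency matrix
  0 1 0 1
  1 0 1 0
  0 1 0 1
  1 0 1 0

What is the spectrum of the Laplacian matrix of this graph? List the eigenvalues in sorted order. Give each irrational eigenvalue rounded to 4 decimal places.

With the vertex order [1, 2, 3, 4], the degrees are [2, 2, 2, 2], giving D = diag(2, 2, 2, 2) and L = D - A. L is symmetric positive semidefinite, so every eigenvalue is real and nonnegative. The single zero eigenvalue shows the graph is connected. The eigenvalues sum to 8, which equals trace(L) = 2|E|.

[0, 2, 2, 4]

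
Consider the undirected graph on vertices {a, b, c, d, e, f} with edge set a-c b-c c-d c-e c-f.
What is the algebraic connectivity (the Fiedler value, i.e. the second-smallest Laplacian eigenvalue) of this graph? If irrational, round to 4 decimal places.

Reading degrees in the order [a, b, c, d, e, f] gives [1, 1, 5, 1, 1, 1]; set D = diag(1, 1, 5, 1, 1, 1) and form L = D - A. The smallest Laplacian eigenvalue is always 0. The next one, lambda_2 = 1, measures how hard the graph is to disconnect: larger values mean better connectivity. There is one zero in the spectrum, matching the 1 component. The largest eigenvalue, 6, is at most the vertex count 6.

1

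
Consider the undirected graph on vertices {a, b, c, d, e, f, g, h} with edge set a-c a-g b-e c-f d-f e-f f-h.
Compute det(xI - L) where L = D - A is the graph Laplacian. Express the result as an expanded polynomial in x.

With the vertex order [a, b, c, d, e, f, g, h], the degrees are [2, 1, 2, 1, 2, 4, 1, 1], giving D = diag(2, 1, 2, 1, 2, 4, 1, 1) and L = D - A. L has integer entries, so p(x) = det(xI - L) has integer coefficients. Expanding the determinant yields x^8 - 14x^7 + 75x^6 - 198x^5 + 275x^4 - 198x^3 + 67x^2 - 8x. Since p(0) = det(-L) = 0, x divides p(x). There is one zero in the spectrum, matching the 1 component. By the matrix-tree theorem the graph has (1/8) * product of the nonzero eigenvalues = 1 spanning tree.

x^8 - 14x^7 + 75x^6 - 198x^5 + 275x^4 - 198x^3 + 67x^2 - 8x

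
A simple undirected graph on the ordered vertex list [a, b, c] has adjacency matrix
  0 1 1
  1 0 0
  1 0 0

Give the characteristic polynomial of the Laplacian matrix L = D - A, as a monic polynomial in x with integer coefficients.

Reading degrees in the order [a, b, c] gives [2, 1, 1]; set D = diag(2, 1, 1) and form L = D - A. Computing det(xI - L) by cofactor expansion (or equivalently via sum-over-permutations) gives x^3 - 4x^2 + 3x. Since p(0) = det(-L) = 0, x divides p(x). There is one zero in the spectrum, matching the 1 component.

x^3 - 4x^2 + 3x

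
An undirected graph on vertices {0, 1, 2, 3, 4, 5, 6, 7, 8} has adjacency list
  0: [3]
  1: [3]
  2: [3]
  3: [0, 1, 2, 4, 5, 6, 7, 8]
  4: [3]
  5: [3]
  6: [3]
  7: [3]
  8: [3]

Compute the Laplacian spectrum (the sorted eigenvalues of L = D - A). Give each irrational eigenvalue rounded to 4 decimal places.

[0, 1, 1, 1, 1, 1, 1, 1, 9]

Reading degrees in the order [0, 1, 2, 3, 4, 5, 6, 7, 8] gives [1, 1, 1, 8, 1, 1, 1, 1, 1]; set D = diag(1, 1, 1, 8, 1, 1, 1, 1, 1) and form L = D - A. L is symmetric positive semidefinite, so every eigenvalue is real and nonnegative. The eigenvalues sum to 16, which equals trace(L) = 2|E|. The largest eigenvalue, 9, is at most the vertex count 9.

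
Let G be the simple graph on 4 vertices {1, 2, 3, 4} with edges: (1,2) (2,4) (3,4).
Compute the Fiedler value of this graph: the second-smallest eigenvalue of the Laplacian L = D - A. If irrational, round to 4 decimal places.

0.5858

Reading degrees in the order [1, 2, 3, 4] gives [1, 2, 1, 2]; set D = diag(1, 2, 1, 2) and form L = D - A. The smallest Laplacian eigenvalue is always 0. The next one, lambda_2 = 0.5858, measures how hard the graph is to disconnect: larger values mean better connectivity. By the matrix-tree theorem the graph has (1/4) * product of the nonzero eigenvalues = 1 spanning tree.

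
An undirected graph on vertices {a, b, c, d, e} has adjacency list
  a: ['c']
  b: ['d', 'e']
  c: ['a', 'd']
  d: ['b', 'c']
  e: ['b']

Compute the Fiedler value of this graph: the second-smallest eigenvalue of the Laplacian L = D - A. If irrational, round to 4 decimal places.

0.3820

Reading degrees in the order [a, b, c, d, e] gives [1, 2, 2, 2, 1]; set D = diag(1, 2, 2, 2, 1) and form L = D - A. Computing the eigenvalues of L and sorting gives [0, 0.3820, 1.3820, 2.6180, 3.6180]. The Fiedler value lambda_2 = 0.3820 is strictly positive, so the graph is connected. By the matrix-tree theorem the graph has (1/5) * product of the nonzero eigenvalues = 1 spanning tree.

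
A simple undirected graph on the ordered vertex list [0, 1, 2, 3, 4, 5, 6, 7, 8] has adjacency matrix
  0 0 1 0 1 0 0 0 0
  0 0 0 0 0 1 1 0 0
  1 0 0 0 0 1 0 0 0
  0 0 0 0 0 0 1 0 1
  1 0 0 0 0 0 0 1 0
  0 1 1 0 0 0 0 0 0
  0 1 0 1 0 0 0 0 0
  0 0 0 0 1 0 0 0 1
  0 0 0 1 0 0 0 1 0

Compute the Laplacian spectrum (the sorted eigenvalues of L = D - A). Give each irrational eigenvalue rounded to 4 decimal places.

With the vertex order [0, 1, 2, 3, 4, 5, 6, 7, 8], the degrees are [2, 2, 2, 2, 2, 2, 2, 2, 2], giving D = diag(2, 2, 2, 2, 2, 2, 2, 2, 2) and L = D - A. Since every row of L sums to 0, the all-ones vector is in the kernel and 0 is an eigenvalue. The largest eigenvalue, 3.8794, is at most the vertex count 9.

[0, 0.4679, 0.4679, 1.6527, 1.6527, 3, 3, 3.8794, 3.8794]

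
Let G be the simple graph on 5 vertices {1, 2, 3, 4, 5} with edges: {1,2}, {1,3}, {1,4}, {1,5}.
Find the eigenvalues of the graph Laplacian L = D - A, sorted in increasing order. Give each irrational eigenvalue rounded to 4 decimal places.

Each diagonal entry of L is the vertex degree and each off-diagonal entry is -1 where an edge is present, 0 otherwise; in the order [1, 2, 3, 4, 5] the diagonal is [4, 1, 1, 1, 1]. L is symmetric positive semidefinite, so every eigenvalue is real and nonnegative. The eigenvalues sum to 8, which equals trace(L) = 2|E|. By the matrix-tree theorem the graph has (1/5) * product of the nonzero eigenvalues = 1 spanning tree.

[0, 1, 1, 1, 5]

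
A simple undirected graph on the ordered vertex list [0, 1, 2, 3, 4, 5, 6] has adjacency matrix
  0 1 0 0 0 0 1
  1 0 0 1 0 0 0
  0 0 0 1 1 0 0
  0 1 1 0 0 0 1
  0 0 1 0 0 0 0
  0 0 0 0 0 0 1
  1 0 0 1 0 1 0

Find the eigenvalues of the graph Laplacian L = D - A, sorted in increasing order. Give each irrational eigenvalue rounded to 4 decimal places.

[0, 0.3820, 0.8851, 2, 2.6180, 3.2541, 4.8608]

Reading degrees in the order [0, 1, 2, 3, 4, 5, 6] gives [2, 2, 2, 3, 1, 1, 3]; set D = diag(2, 2, 2, 3, 1, 1, 3) and form L = D - A. Since every row of L sums to 0, the all-ones vector is in the kernel and 0 is an eigenvalue. By the matrix-tree theorem the graph has (1/7) * product of the nonzero eigenvalues = 4 spanning trees. The largest eigenvalue, 4.8608, is at most the vertex count 7.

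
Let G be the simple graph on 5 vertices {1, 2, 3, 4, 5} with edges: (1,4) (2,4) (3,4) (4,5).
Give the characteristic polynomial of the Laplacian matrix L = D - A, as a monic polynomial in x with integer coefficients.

x^5 - 8x^4 + 18x^3 - 16x^2 + 5x

With the vertex order [1, 2, 3, 4, 5], the degrees are [1, 1, 1, 4, 1], giving D = diag(1, 1, 1, 4, 1) and L = D - A. Computing det(xI - L) by cofactor expansion (or equivalently via sum-over-permutations) gives x^5 - 8x^4 + 18x^3 - 16x^2 + 5x. The coefficient of x^4 equals -trace(L) = -8, matching the sum of degrees.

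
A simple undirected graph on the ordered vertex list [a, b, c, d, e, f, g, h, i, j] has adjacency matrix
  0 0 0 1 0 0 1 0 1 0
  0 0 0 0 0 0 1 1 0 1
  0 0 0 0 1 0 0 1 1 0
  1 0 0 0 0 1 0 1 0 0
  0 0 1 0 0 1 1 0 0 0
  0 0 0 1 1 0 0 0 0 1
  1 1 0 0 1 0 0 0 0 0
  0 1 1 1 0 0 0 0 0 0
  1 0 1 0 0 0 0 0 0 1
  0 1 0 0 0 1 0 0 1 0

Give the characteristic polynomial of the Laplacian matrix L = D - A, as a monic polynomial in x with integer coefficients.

Reading degrees in the order [a, b, c, d, e, f, g, h, i, j] gives [3, 3, 3, 3, 3, 3, 3, 3, 3, 3]; set D = diag(3, 3, 3, 3, 3, 3, 3, 3, 3, 3) and form L = D - A. The eigenvalues of L are [0, 2, 2, 2, 2, 2, 5, 5, 5, 5]; the characteristic polynomial is the product of (x - lambda_i), which multiplies out to x^10 - 30x^9 + 390x^8 - 2880x^7 + 13305x^6 - 39882x^5 + 77640x^4 - 94800x^3 + 66000x^2 - 20000x. Since p(0) = det(-L) = 0, x divides p(x). The eigenvalues sum to 30, which equals trace(L) = 2|E|.

x^10 - 30x^9 + 390x^8 - 2880x^7 + 13305x^6 - 39882x^5 + 77640x^4 - 94800x^3 + 66000x^2 - 20000x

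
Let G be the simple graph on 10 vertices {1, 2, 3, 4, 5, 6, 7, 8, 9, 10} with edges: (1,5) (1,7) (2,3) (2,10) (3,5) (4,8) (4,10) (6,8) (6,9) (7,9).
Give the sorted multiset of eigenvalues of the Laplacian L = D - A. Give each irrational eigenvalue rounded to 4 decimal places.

Each diagonal entry of L is the vertex degree and each off-diagonal entry is -1 where an edge is present, 0 otherwise; in the order [1, 2, 3, 4, 5, 6, 7, 8, 9, 10] the diagonal is [2, 2, 2, 2, 2, 2, 2, 2, 2, 2]. The multiplicity of 0 as a Laplacian eigenvalue equals the number of connected components. The single zero eigenvalue shows the graph is connected. The eigenvalues sum to 20, which equals trace(L) = 2|E|.

[0, 0.3820, 0.3820, 1.3820, 1.3820, 2.6180, 2.6180, 3.6180, 3.6180, 4]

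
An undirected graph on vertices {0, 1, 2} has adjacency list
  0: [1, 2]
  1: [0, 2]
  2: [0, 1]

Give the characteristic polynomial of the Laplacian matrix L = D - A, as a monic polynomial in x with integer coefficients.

x^3 - 6x^2 + 9x

With the vertex order [0, 1, 2], the degrees are [2, 2, 2], giving D = diag(2, 2, 2) and L = D - A. The eigenvalues of L are [0, 3, 3]; the characteristic polynomial is the product of (x - lambda_i), which multiplies out to x^3 - 6x^2 + 9x. Since p(0) = det(-L) = 0, x divides p(x). By the matrix-tree theorem the graph has (1/3) * product of the nonzero eigenvalues = 3 spanning trees.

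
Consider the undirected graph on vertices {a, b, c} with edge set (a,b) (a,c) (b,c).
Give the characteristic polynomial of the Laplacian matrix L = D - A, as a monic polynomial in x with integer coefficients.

x^3 - 6x^2 + 9x

Each diagonal entry of L is the vertex degree and each off-diagonal entry is -1 where an edge is present, 0 otherwise; in the order [a, b, c] the diagonal is [2, 2, 2]. The eigenvalues of L are [0, 3, 3]; the characteristic polynomial is the product of (x - lambda_i), which multiplies out to x^3 - 6x^2 + 9x. Since p(0) = det(-L) = 0, x divides p(x). By the matrix-tree theorem the graph has (1/3) * product of the nonzero eigenvalues = 3 spanning trees. There is one zero in the spectrum, matching the 1 component.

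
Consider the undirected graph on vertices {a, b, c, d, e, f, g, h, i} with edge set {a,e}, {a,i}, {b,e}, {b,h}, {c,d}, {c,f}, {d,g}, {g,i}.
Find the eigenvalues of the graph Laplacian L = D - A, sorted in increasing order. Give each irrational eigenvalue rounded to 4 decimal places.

[0, 0.1206, 0.4679, 1, 1.6527, 2.3473, 3, 3.5321, 3.8794]

Each diagonal entry of L is the vertex degree and each off-diagonal entry is -1 where an edge is present, 0 otherwise; in the order [a, b, c, d, e, f, g, h, i] the diagonal is [2, 2, 2, 2, 2, 1, 2, 1, 2]. L is symmetric positive semidefinite, so every eigenvalue is real and nonnegative. The eigenvalues sum to 16, which equals trace(L) = 2|E|.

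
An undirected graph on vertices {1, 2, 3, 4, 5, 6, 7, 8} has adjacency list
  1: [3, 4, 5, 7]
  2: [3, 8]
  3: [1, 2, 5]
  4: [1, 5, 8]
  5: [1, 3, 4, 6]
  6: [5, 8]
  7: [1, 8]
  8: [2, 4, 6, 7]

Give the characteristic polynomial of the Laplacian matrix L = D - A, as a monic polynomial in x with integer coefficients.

x^8 - 24x^7 + 237x^6 - 1244x^5 + 3741x^4 - 6448x^3 + 5912x^2 - 2232x

Reading degrees in the order [1, 2, 3, 4, 5, 6, 7, 8] gives [4, 2, 3, 3, 4, 2, 2, 4]; set D = diag(4, 2, 3, 3, 4, 2, 2, 4) and form L = D - A. L has integer entries, so p(x) = det(xI - L) has integer coefficients. Expanding the determinant yields x^8 - 24x^7 + 237x^6 - 1244x^5 + 3741x^4 - 6448x^3 + 5912x^2 - 2232x. The constant term is 0 because L is singular (the all-ones vector lies in its kernel). By the matrix-tree theorem the graph has (1/8) * product of the nonzero eigenvalues = 279 spanning trees.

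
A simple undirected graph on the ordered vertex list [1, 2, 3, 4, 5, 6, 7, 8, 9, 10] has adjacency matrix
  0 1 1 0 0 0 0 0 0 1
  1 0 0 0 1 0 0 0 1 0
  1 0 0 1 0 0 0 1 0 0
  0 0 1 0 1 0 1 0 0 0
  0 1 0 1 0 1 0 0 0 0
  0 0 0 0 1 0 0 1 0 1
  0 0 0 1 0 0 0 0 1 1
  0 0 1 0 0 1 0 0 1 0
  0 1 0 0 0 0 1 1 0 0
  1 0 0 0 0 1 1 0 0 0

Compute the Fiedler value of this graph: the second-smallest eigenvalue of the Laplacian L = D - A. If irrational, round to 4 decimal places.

2

Reading degrees in the order [1, 2, 3, 4, 5, 6, 7, 8, 9, 10] gives [3, 3, 3, 3, 3, 3, 3, 3, 3, 3]; set D = diag(3, 3, 3, 3, 3, 3, 3, 3, 3, 3) and form L = D - A. Computing the eigenvalues of L and sorting gives [0, 2, 2, 2, 2, 2, 5, 5, 5, 5]. The Fiedler value lambda_2 = 2 is strictly positive, so the graph is connected. The largest eigenvalue, 5, is at most the vertex count 10.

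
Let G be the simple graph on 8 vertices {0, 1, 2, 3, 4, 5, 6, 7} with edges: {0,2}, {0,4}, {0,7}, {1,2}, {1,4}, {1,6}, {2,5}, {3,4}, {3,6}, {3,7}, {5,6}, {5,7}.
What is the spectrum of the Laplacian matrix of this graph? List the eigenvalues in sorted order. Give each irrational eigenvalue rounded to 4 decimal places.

With the vertex order [0, 1, 2, 3, 4, 5, 6, 7], the degrees are [3, 3, 3, 3, 3, 3, 3, 3], giving D = diag(3, 3, 3, 3, 3, 3, 3, 3) and L = D - A. The multiplicity of 0 as a Laplacian eigenvalue equals the number of connected components. The single zero eigenvalue shows the graph is connected. The eigenvalues sum to 24, which equals trace(L) = 2|E|. There is one zero in the spectrum, matching the 1 component.

[0, 2, 2, 2, 4, 4, 4, 6]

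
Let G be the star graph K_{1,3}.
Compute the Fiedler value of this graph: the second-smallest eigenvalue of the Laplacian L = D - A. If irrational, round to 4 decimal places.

The graph has 4 vertices and degree multiset [3, 1, 1, 1]; D is the diagonal matrix of degrees and L = D - A. The sorted Laplacian eigenvalues are [0, 1, 1, 4]; the algebraic connectivity is the second entry, 1.

1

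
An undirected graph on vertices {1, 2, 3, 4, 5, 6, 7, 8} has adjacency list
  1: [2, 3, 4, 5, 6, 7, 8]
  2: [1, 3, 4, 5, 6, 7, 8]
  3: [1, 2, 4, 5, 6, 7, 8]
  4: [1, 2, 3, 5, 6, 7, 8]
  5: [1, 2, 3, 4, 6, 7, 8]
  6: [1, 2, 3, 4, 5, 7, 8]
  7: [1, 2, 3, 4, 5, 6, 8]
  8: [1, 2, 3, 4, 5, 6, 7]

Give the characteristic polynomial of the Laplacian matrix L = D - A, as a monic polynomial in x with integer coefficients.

x^8 - 56x^7 + 1344x^6 - 17920x^5 + 143360x^4 - 688128x^3 + 1835008x^2 - 2097152x

Each diagonal entry of L is the vertex degree and each off-diagonal entry is -1 where an edge is present, 0 otherwise; in the order [1, 2, 3, 4, 5, 6, 7, 8] the diagonal is [7, 7, 7, 7, 7, 7, 7, 7]. L has integer entries, so p(x) = det(xI - L) has integer coefficients. Expanding the determinant yields x^8 - 56x^7 + 1344x^6 - 17920x^5 + 143360x^4 - 688128x^3 + 1835008x^2 - 2097152x. The constant term is 0 because L is singular (the all-ones vector lies in its kernel). There is one zero in the spectrum, matching the 1 component.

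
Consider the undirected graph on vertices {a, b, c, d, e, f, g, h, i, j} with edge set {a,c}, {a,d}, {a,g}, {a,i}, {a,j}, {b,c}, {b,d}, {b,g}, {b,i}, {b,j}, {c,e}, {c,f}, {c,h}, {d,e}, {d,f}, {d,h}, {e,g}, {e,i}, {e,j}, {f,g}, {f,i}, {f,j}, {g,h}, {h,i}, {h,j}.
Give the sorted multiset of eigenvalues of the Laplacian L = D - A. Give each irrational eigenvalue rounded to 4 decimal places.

[0, 5, 5, 5, 5, 5, 5, 5, 5, 10]

Each diagonal entry of L is the vertex degree and each off-diagonal entry is -1 where an edge is present, 0 otherwise; in the order [a, b, c, d, e, f, g, h, i, j] the diagonal is [5, 5, 5, 5, 5, 5, 5, 5, 5, 5]. Since every row of L sums to 0, the all-ones vector is in the kernel and 0 is an eigenvalue. The single zero eigenvalue shows the graph is connected. The eigenvalues sum to 50, which equals trace(L) = 2|E|. By the matrix-tree theorem the graph has (1/10) * product of the nonzero eigenvalues = 390625 spanning trees.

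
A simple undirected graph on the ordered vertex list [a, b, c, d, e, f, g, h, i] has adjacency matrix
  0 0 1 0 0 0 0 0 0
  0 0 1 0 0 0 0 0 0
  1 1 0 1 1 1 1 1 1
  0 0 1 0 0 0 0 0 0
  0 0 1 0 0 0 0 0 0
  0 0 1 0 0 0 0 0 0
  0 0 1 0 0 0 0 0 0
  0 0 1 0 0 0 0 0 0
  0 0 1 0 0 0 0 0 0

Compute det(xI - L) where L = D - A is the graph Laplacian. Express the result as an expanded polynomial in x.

x^9 - 16x^8 + 84x^7 - 224x^6 + 350x^5 - 336x^4 + 196x^3 - 64x^2 + 9x

Reading degrees in the order [a, b, c, d, e, f, g, h, i] gives [1, 1, 8, 1, 1, 1, 1, 1, 1]; set D = diag(1, 1, 8, 1, 1, 1, 1, 1, 1) and form L = D - A. Computing det(xI - L) by cofactor expansion (or equivalently via sum-over-permutations) gives x^9 - 16x^8 + 84x^7 - 224x^6 + 350x^5 - 336x^4 + 196x^3 - 64x^2 + 9x. The coefficient of x^8 equals -trace(L) = -16, matching the sum of degrees. There is one zero in the spectrum, matching the 1 component.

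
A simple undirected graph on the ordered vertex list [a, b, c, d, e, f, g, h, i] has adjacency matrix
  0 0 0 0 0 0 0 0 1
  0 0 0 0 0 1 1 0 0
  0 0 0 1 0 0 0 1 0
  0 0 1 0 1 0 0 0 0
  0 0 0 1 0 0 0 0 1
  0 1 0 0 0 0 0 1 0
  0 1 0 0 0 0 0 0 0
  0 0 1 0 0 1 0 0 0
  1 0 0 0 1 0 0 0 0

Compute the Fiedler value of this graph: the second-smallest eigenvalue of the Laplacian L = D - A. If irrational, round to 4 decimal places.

0.1206

With the vertex order [a, b, c, d, e, f, g, h, i], the degrees are [1, 2, 2, 2, 2, 2, 1, 2, 2], giving D = diag(1, 2, 2, 2, 2, 2, 1, 2, 2) and L = D - A. Computing the eigenvalues of L and sorting gives [0, 0.1206, 0.4679, 1, 1.6527, 2.3473, 3, 3.5321, 3.8794]. The Fiedler value lambda_2 = 0.1206 is strictly positive, so the graph is connected. The eigenvalues sum to 16, which equals trace(L) = 2|E|.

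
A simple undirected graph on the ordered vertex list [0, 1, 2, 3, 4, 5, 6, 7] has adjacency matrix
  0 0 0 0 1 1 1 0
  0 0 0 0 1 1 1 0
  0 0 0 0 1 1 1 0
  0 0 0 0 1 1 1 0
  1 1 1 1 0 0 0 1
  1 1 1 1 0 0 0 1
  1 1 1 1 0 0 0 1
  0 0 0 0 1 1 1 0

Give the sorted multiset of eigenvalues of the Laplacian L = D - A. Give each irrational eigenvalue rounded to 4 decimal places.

[0, 3, 3, 3, 3, 5, 5, 8]

Each diagonal entry of L is the vertex degree and each off-diagonal entry is -1 where an edge is present, 0 otherwise; in the order [0, 1, 2, 3, 4, 5, 6, 7] the diagonal is [3, 3, 3, 3, 5, 5, 5, 3]. Diagonalising L (or applying a numerical eigensolver to the 8x8 matrix) gives the spectrum above. The single zero eigenvalue shows the graph is connected.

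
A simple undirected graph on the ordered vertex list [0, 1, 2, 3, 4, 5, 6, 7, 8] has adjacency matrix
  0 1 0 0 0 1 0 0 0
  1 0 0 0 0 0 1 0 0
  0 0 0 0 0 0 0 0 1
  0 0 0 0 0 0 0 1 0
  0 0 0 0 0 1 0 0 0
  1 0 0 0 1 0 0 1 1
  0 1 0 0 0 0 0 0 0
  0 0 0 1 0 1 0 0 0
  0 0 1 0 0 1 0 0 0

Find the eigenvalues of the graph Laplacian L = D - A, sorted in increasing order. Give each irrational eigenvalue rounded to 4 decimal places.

[0, 0.2398, 0.3820, 0.7199, 1.4240, 2.2032, 2.6180, 3.1692, 5.2439]

Reading degrees in the order [0, 1, 2, 3, 4, 5, 6, 7, 8] gives [2, 2, 1, 1, 1, 4, 1, 2, 2]; set D = diag(2, 2, 1, 1, 1, 4, 1, 2, 2) and form L = D - A. Diagonalising L (or applying a numerical eigensolver to the 9x9 matrix) gives the spectrum above. The single zero eigenvalue shows the graph is connected. There is one zero in the spectrum, matching the 1 component.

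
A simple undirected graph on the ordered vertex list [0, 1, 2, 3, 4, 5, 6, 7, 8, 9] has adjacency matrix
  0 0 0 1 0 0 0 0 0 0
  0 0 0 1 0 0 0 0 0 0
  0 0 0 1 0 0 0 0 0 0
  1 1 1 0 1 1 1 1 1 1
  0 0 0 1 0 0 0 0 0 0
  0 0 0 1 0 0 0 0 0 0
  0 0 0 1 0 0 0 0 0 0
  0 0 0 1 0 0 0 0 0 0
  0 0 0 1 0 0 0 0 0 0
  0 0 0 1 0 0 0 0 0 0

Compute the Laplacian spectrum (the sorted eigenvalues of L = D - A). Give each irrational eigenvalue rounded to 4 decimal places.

[0, 1, 1, 1, 1, 1, 1, 1, 1, 10]

With the vertex order [0, 1, 2, 3, 4, 5, 6, 7, 8, 9], the degrees are [1, 1, 1, 9, 1, 1, 1, 1, 1, 1], giving D = diag(1, 1, 1, 9, 1, 1, 1, 1, 1, 1) and L = D - A. Since every row of L sums to 0, the all-ones vector is in the kernel and 0 is an eigenvalue. By the matrix-tree theorem the graph has (1/10) * product of the nonzero eigenvalues = 1 spanning tree.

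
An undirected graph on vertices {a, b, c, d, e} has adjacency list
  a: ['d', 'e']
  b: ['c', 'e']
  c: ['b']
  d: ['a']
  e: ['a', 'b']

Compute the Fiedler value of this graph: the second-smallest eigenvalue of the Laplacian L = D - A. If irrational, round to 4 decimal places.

With the vertex order [a, b, c, d, e], the degrees are [2, 2, 1, 1, 2], giving D = diag(2, 2, 1, 1, 2) and L = D - A. The sorted Laplacian eigenvalues are [0, 0.3820, 1.3820, 2.6180, 3.6180]; the algebraic connectivity is the second entry, 0.3820. There is one zero in the spectrum, matching the 1 component.

0.3820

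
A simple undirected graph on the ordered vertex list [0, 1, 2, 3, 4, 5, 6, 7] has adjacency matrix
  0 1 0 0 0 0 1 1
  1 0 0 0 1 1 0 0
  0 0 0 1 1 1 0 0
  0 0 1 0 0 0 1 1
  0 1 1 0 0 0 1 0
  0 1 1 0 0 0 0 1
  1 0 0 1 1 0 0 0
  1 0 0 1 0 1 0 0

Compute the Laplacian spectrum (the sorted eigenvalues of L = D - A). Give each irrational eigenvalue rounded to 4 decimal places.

[0, 2, 2, 2, 4, 4, 4, 6]

Reading degrees in the order [0, 1, 2, 3, 4, 5, 6, 7] gives [3, 3, 3, 3, 3, 3, 3, 3]; set D = diag(3, 3, 3, 3, 3, 3, 3, 3) and form L = D - A. Since every row of L sums to 0, the all-ones vector is in the kernel and 0 is an eigenvalue.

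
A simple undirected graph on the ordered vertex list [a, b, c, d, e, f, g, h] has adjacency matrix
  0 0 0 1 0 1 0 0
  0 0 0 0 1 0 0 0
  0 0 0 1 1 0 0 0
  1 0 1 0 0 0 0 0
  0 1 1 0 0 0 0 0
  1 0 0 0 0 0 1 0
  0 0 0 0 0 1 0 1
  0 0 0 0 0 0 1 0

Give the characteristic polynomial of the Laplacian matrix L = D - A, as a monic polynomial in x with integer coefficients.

x^8 - 14x^7 + 78x^6 - 220x^5 + 330x^4 - 252x^3 + 84x^2 - 8x

Reading degrees in the order [a, b, c, d, e, f, g, h] gives [2, 1, 2, 2, 2, 2, 2, 1]; set D = diag(2, 1, 2, 2, 2, 2, 2, 1) and form L = D - A. L has integer entries, so p(x) = det(xI - L) has integer coefficients. Expanding the determinant yields x^8 - 14x^7 + 78x^6 - 220x^5 + 330x^4 - 252x^3 + 84x^2 - 8x. The coefficient of x^7 equals -trace(L) = -14, matching the sum of degrees.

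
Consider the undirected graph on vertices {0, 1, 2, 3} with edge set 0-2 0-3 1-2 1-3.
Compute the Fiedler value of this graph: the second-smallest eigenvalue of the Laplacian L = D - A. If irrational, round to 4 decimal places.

Each diagonal entry of L is the vertex degree and each off-diagonal entry is -1 where an edge is present, 0 otherwise; in the order [0, 1, 2, 3] the diagonal is [2, 2, 2, 2]. Computing the eigenvalues of L and sorting gives [0, 2, 2, 4]. The Fiedler value lambda_2 = 2 is strictly positive, so the graph is connected. The largest eigenvalue, 4, is at most the vertex count 4. By the matrix-tree theorem the graph has (1/4) * product of the nonzero eigenvalues = 4 spanning trees.

2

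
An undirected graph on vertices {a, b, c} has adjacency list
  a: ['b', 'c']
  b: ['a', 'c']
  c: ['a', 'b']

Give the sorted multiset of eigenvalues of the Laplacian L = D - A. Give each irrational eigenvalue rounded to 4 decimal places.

Reading degrees in the order [a, b, c] gives [2, 2, 2]; set D = diag(2, 2, 2) and form L = D - A. Diagonalising L (or applying a numerical eigensolver to the 3x3 matrix) gives the spectrum above. The single zero eigenvalue shows the graph is connected.

[0, 3, 3]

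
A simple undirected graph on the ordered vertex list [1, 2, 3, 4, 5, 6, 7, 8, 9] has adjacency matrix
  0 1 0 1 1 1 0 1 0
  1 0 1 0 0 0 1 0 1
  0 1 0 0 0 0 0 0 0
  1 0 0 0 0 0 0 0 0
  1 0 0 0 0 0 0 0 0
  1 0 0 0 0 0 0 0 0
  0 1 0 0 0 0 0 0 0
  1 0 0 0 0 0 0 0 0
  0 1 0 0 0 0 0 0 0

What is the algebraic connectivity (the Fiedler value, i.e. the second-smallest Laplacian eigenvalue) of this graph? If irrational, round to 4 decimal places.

With the vertex order [1, 2, 3, 4, 5, 6, 7, 8, 9], the degrees are [5, 4, 1, 1, 1, 1, 1, 1, 1], giving D = diag(5, 4, 1, 1, 1, 1, 1, 1, 1) and L = D - A. Computing the eigenvalues of L and sorting gives [0, 0.3272, 1, 1, 1, 1, 1, 4.3519, 6.3209]. The Fiedler value lambda_2 = 0.3272 is strictly positive, so the graph is connected. There is one zero in the spectrum, matching the 1 component. By the matrix-tree theorem the graph has (1/9) * product of the nonzero eigenvalues = 1 spanning tree.

0.3272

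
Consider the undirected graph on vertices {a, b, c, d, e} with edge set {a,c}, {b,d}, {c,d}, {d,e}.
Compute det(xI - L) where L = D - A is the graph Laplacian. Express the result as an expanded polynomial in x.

With the vertex order [a, b, c, d, e], the degrees are [1, 1, 2, 3, 1], giving D = diag(1, 1, 2, 3, 1) and L = D - A. L has integer entries, so p(x) = det(xI - L) has integer coefficients. Expanding the determinant yields x^5 - 8x^4 + 20x^3 - 18x^2 + 5x. Since p(0) = det(-L) = 0, x divides p(x). By the matrix-tree theorem the graph has (1/5) * product of the nonzero eigenvalues = 1 spanning tree.

x^5 - 8x^4 + 20x^3 - 18x^2 + 5x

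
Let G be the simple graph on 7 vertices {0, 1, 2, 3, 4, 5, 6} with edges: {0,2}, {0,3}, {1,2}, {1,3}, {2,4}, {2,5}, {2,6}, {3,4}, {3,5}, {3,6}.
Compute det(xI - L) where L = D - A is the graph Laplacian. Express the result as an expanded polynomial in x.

x^7 - 20x^6 + 155x^5 - 600x^4 + 1240x^3 - 1312x^2 + 560x

With the vertex order [0, 1, 2, 3, 4, 5, 6], the degrees are [2, 2, 5, 5, 2, 2, 2], giving D = diag(2, 2, 5, 5, 2, 2, 2) and L = D - A. The eigenvalues of L are [0, 2, 2, 2, 2, 5, 7]; the characteristic polynomial is the product of (x - lambda_i), which multiplies out to x^7 - 20x^6 + 155x^5 - 600x^4 + 1240x^3 - 1312x^2 + 560x. Since p(0) = det(-L) = 0, x divides p(x). There is one zero in the spectrum, matching the 1 component.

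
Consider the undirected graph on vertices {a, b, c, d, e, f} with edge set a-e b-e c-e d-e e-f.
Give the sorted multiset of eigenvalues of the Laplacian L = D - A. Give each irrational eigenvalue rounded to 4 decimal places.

[0, 1, 1, 1, 1, 6]

With the vertex order [a, b, c, d, e, f], the degrees are [1, 1, 1, 1, 5, 1], giving D = diag(1, 1, 1, 1, 5, 1) and L = D - A. Diagonalising L (or applying a numerical eigensolver to the 6x6 matrix) gives the spectrum above. The single zero eigenvalue shows the graph is connected. The largest eigenvalue, 6, is at most the vertex count 6.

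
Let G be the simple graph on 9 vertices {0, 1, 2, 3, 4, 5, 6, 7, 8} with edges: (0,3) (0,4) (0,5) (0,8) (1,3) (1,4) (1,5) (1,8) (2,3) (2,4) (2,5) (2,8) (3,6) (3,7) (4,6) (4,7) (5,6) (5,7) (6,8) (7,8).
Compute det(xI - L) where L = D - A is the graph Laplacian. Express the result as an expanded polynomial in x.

x^9 - 40x^8 + 690x^7 - 6720x^6 + 40485x^5 - 154704x^4 + 366560x^3 - 492800x^2 + 288000x

Each diagonal entry of L is the vertex degree and each off-diagonal entry is -1 where an edge is present, 0 otherwise; in the order [0, 1, 2, 3, 4, 5, 6, 7, 8] the diagonal is [4, 4, 4, 5, 5, 5, 4, 4, 5]. The eigenvalues of L are [0, 4, 4, 4, 4, 5, 5, 5, 9]; the characteristic polynomial is the product of (x - lambda_i), which multiplies out to x^9 - 40x^8 + 690x^7 - 6720x^6 + 40485x^5 - 154704x^4 + 366560x^3 - 492800x^2 + 288000x. The coefficient of x^8 equals -trace(L) = -40, matching the sum of degrees.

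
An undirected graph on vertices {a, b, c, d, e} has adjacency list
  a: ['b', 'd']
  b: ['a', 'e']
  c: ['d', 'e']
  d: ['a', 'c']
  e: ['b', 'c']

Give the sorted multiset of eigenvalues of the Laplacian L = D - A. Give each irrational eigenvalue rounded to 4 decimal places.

Each diagonal entry of L is the vertex degree and each off-diagonal entry is -1 where an edge is present, 0 otherwise; in the order [a, b, c, d, e] the diagonal is [2, 2, 2, 2, 2]. Diagonalising L (or applying a numerical eigensolver to the 5x5 matrix) gives the spectrum above. The single zero eigenvalue shows the graph is connected. There is one zero in the spectrum, matching the 1 component. By the matrix-tree theorem the graph has (1/5) * product of the nonzero eigenvalues = 5 spanning trees.

[0, 1.3820, 1.3820, 3.6180, 3.6180]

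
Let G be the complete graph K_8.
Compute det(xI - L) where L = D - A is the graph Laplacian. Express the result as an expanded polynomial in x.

The graph has 8 vertices and degree multiset [7, 7, 7, 7, 7, 7, 7, 7]; D is the diagonal matrix of degrees and L = D - A. The eigenvalues of L are [0, 8, 8, 8, 8, 8, 8, 8]; the characteristic polynomial is the product of (x - lambda_i), which multiplies out to x^8 - 56x^7 + 1344x^6 - 17920x^5 + 143360x^4 - 688128x^3 + 1835008x^2 - 2097152x. Since p(0) = det(-L) = 0, x divides p(x). There is one zero in the spectrum, matching the 1 component.

x^8 - 56x^7 + 1344x^6 - 17920x^5 + 143360x^4 - 688128x^3 + 1835008x^2 - 2097152x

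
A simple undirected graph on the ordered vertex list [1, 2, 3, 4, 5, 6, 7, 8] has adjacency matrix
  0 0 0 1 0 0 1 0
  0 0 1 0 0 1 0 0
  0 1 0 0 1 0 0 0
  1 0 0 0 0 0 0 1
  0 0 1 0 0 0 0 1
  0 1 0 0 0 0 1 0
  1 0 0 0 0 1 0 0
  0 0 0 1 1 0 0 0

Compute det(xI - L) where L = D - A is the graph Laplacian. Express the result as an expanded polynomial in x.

Each diagonal entry of L is the vertex degree and each off-diagonal entry is -1 where an edge is present, 0 otherwise; in the order [1, 2, 3, 4, 5, 6, 7, 8] the diagonal is [2, 2, 2, 2, 2, 2, 2, 2]. L has integer entries, so p(x) = det(xI - L) has integer coefficients. Expanding the determinant yields x^8 - 16x^7 + 104x^6 - 352x^5 + 660x^4 - 672x^3 + 336x^2 - 64x. The constant term is 0 because L is singular (the all-ones vector lies in its kernel). There is one zero in the spectrum, matching the 1 component.

x^8 - 16x^7 + 104x^6 - 352x^5 + 660x^4 - 672x^3 + 336x^2 - 64x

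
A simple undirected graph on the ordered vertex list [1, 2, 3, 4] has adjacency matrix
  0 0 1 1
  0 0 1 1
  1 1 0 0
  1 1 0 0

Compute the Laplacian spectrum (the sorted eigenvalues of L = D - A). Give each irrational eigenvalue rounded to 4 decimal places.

Each diagonal entry of L is the vertex degree and each off-diagonal entry is -1 where an edge is present, 0 otherwise; in the order [1, 2, 3, 4] the diagonal is [2, 2, 2, 2]. Since every row of L sums to 0, the all-ones vector is in the kernel and 0 is an eigenvalue. The eigenvalues sum to 8, which equals trace(L) = 2|E|. The largest eigenvalue, 4, is at most the vertex count 4.

[0, 2, 2, 4]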